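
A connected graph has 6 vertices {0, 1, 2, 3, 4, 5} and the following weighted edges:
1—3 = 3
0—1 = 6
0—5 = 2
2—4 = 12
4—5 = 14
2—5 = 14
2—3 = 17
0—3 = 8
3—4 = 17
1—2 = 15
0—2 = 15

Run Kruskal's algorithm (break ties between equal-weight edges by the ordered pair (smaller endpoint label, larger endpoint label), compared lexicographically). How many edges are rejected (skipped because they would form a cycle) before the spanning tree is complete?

Sort edges by weight, then run Kruskal:
0—5 (2): add. Components now {0,5} {1} {2} {3} {4}
1—3 (3): add. Components now {0,5} {1,3} {2} {4}
0—1 (6): add. Components now {0,1,3,5} {2} {4}
0—3 (8): skip — 0 and 3 already connected.
2—4 (12): add. Components now {0,1,3,5} {2,4}
2—5 (14): add. Components now {0,1,2,3,4,5}
Edges rejected before the tree was complete: 1.

1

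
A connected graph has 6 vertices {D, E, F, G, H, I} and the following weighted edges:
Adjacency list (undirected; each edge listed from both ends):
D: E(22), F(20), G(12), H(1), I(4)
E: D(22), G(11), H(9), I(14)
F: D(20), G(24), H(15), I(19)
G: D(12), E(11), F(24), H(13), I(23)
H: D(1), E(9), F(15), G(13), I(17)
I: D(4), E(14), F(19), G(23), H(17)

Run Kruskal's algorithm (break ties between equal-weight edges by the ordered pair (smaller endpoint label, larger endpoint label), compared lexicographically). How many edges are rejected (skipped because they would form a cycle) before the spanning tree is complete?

Kruskal's algorithm — process edges by increasing weight (ties by edge label):
D–H (1): add. Components now {D,H} {E} {F} {G} {I}
D–I (4): add. Components now {D,H,I} {E} {F} {G}
E–H (9): add. Components now {D,E,H,I} {F} {G}
E–G (11): add. Components now {D,E,G,H,I} {F}
D–G (12): skip — D and G already connected.
G–H (13): skip — G and H already connected.
E–I (14): skip — E and I already connected.
F–H (15): add. Components now {D,E,F,G,H,I}
Edges rejected before the tree was complete: 3.

3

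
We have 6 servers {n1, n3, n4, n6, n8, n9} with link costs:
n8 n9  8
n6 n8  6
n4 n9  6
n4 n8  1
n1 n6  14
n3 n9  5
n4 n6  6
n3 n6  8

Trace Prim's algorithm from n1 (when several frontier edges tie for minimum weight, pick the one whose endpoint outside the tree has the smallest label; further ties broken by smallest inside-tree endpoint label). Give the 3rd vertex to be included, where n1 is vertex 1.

n4

Prim, starting at n1.
Step 1: frontier [n1 n6 14] → take n1 n6 (14); add n6.
Step 2: frontier [n4 n6 6, n6 n8 6, n3 n6 8] → take n4 n6 (6); add n4.
Step 3: frontier [n4 n8 1, n4 n9 6, n6 n8 6, n3 n6 8] → take n4 n8 (1); add n8.
Step 4: frontier [n4 n9 6, n3 n6 8, n8 n9 8] → take n4 n9 (6); add n9.
Step 5: frontier [n3 n6 8, n3 n9 5] → take n3 n9 (5); add n3.
Vertex order: n1, n6, n4, n8, n9, n3. The 3rd vertex is n4.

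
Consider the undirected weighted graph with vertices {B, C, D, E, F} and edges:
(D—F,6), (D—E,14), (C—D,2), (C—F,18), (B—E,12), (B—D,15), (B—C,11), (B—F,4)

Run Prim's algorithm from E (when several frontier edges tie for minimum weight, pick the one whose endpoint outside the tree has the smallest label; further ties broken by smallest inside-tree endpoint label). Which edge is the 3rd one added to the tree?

Grow the tree from E using Prim:
Step 1: frontier [B—E 12, D—E 14] → take B—E (12); add B.
Step 2: frontier [B—F 4, B—C 11, B—D 15, D—E 14] → take B—F (4); add F.
Step 3: frontier [B—C 11, B—D 15, D—E 14, D—F 6, C—F 18] → take D—F (6); add D.
Step 4: frontier [B—C 11, C—D 2, C—F 18] → take C—D (2); add C.
The 3rd edge added is D—F.

D-F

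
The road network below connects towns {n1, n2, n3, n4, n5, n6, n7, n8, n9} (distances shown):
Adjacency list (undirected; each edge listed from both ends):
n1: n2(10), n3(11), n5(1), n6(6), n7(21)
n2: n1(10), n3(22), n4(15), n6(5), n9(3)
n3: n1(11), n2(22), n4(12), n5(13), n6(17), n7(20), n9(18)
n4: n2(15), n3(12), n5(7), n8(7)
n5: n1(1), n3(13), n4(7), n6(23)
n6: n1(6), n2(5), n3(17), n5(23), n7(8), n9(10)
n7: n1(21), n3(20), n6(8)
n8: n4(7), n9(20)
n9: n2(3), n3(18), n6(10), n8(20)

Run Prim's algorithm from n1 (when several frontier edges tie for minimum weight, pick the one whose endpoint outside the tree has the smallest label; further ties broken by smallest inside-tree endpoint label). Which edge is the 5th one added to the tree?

n4-n5

Grow the tree from n1 using Prim:
Step 1: cheapest edge leaving the tree is n1-n5 (1); add n5.
Step 2: cheapest edge leaving the tree is n1-n6 (6); add n6.
Step 3: cheapest edge leaving the tree is n2-n6 (5); add n2.
Step 4: cheapest edge leaving the tree is n2-n9 (3); add n9.
Step 5: cheapest edge leaving the tree is n4-n5 (7); add n4.
Step 6: cheapest edge leaving the tree is n4-n8 (7); add n8.
Step 7: cheapest edge leaving the tree is n6-n7 (8); add n7.
Step 8: cheapest edge leaving the tree is n1-n3 (11); add n3.
The 5th edge added is n4-n5.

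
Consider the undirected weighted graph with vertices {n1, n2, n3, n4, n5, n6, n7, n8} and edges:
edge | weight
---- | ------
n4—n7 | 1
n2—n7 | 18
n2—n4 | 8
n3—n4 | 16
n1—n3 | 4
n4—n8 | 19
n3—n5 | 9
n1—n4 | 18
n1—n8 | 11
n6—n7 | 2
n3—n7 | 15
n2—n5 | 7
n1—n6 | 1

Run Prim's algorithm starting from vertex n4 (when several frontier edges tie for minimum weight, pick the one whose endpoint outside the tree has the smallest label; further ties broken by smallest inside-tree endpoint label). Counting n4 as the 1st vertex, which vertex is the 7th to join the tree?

n5

Prim, starting at n4.
Step 1: cheapest edge leaving the tree is n4—n7 (1); add n7.
Step 2: cheapest edge leaving the tree is n6—n7 (2); add n6.
Step 3: cheapest edge leaving the tree is n1—n6 (1); add n1.
Step 4: cheapest edge leaving the tree is n1—n3 (4); add n3.
Step 5: cheapest edge leaving the tree is n2—n4 (8); add n2.
Step 6: cheapest edge leaving the tree is n2—n5 (7); add n5.
Step 7: cheapest edge leaving the tree is n1—n8 (11); add n8.
Vertex order: n4, n7, n6, n1, n3, n2, n5, n8. The 7th vertex is n5.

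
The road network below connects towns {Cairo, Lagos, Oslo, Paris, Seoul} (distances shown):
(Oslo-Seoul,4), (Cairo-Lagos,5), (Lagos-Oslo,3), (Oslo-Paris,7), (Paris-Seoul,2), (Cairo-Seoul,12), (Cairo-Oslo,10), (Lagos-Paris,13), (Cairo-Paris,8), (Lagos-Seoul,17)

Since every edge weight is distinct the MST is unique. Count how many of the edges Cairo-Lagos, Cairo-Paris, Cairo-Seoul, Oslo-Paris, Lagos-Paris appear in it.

Kruskal: consider edges lightest-first.
Paris-Seoul (2): add. Components now {Oslo} {Cairo} {Lagos} {Paris,Seoul}
Lagos-Oslo (3): add. Components now {Lagos,Oslo} {Cairo} {Paris,Seoul}
Oslo-Seoul (4): add. Components now {Lagos,Oslo,Paris,Seoul} {Cairo}
Cairo-Lagos (5): add. Components now {Cairo,Lagos,Oslo,Paris,Seoul}
MST edge set: {Paris-Seoul, Lagos-Oslo, Oslo-Seoul, Cairo-Lagos}.
Of the listed edges, {Cairo-Lagos} are in the MST → 1.

1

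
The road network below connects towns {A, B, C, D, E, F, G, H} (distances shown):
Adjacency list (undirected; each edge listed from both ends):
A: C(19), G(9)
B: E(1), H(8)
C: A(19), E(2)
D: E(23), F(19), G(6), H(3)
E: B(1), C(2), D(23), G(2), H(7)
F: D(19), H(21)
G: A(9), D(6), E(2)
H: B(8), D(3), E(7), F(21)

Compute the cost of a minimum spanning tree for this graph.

42

Prim's algorithm from H:
Step 1: frontier [D-H 3, E-H 7, B-H 8, F-H 21] → take D-H (3); add D.
Step 2: frontier [D-G 6, D-F 19, D-E 23, E-H 7, B-H 8, F-H 21] → take D-G (6); add G.
Step 3: frontier [D-F 19, D-E 23, E-G 2, A-G 9, E-H 7, B-H 8, F-H 21] → take E-G (2); add E.
Step 4: frontier [D-F 19, B-E 1, C-E 2, A-G 9, B-H 8, F-H 21] → take B-E (1); add B.
Step 5: frontier [D-F 19, C-E 2, A-G 9, F-H 21] → take C-E (2); add C.
Step 6: frontier [A-C 19, D-F 19, A-G 9, F-H 21] → take A-G (9); add A.
Step 7: frontier [D-F 19, F-H 21] → take D-F (19); add F.
MST edges: D-H, D-G, E-G, B-E, C-E, A-G, D-F; total weight 3+6+2+1+2+9+19 = 42.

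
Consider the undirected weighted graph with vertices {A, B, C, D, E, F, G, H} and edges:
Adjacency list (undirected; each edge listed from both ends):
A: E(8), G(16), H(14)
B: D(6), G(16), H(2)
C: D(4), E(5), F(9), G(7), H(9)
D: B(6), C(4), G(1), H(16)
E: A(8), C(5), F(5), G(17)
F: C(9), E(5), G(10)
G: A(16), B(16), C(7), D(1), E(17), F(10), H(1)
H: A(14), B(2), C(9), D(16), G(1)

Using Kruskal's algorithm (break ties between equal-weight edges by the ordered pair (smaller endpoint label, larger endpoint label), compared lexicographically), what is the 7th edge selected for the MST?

A-E

Kruskal's algorithm — process edges by increasing weight (ties by edge label):
D G (1): add — endpoints in different components.
G H (1): add — endpoints in different components.
B H (2): add — endpoints in different components.
C D (4): add — endpoints in different components.
C E (5): add — endpoints in different components.
E F (5): add — endpoints in different components.
B D (6): skip — B and D already connected.
C G (7): skip — C and G already connected.
A E (8): add — endpoints in different components.
The 7th edge added is A E.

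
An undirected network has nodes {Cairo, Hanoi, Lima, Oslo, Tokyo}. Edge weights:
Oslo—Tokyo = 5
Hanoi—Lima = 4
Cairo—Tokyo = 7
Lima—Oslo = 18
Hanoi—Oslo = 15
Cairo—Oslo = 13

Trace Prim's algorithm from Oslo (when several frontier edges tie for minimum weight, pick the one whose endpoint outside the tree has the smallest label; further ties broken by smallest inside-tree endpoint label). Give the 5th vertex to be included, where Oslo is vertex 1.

Prim's algorithm from Oslo:
Step 1: frontier [Oslo—Tokyo 5, Cairo—Oslo 13, Hanoi—Oslo 15, Lima—Oslo 18] → take Oslo—Tokyo (5); add Tokyo.
Step 2: frontier [Cairo—Oslo 13, Hanoi—Oslo 15, Lima—Oslo 18, Cairo—Tokyo 7] → take Cairo—Tokyo (7); add Cairo.
Step 3: frontier [Hanoi—Oslo 15, Lima—Oslo 18] → take Hanoi—Oslo (15); add Hanoi.
Step 4: frontier [Hanoi—Lima 4, Lima—Oslo 18] → take Hanoi—Lima (4); add Lima.
Vertex order: Oslo, Tokyo, Cairo, Hanoi, Lima. The 5th vertex is Lima.

Lima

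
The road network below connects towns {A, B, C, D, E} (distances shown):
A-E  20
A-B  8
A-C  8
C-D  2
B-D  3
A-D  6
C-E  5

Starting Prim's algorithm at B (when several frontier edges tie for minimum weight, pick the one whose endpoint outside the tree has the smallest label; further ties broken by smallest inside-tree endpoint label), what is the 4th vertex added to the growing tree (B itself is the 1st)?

Grow the tree from B using Prim:
Step 1: frontier [B-D 3, A-B 8] → take B-D (3); add D.
Step 2: frontier [A-B 8, C-D 2, A-D 6] → take C-D (2); add C.
Step 3: frontier [A-B 8, C-E 5, A-C 8, A-D 6] → take C-E (5); add E.
Step 4: frontier [A-B 8, A-C 8, A-D 6, A-E 20] → take A-D (6); add A.
Vertex order: B, D, C, E, A. The 4th vertex is E.

E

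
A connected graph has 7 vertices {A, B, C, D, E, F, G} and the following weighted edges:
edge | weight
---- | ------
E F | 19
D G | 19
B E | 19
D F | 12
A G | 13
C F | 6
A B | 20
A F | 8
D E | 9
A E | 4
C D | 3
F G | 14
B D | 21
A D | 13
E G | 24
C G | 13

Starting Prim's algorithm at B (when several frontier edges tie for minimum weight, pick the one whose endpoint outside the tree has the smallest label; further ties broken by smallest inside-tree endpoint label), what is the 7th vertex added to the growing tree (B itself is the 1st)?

Grow the tree from B using Prim:
Step 1: cheapest edge leaving the tree is B E (19); add E.
Step 2: cheapest edge leaving the tree is A E (4); add A.
Step 3: cheapest edge leaving the tree is A F (8); add F.
Step 4: cheapest edge leaving the tree is C F (6); add C.
Step 5: cheapest edge leaving the tree is C D (3); add D.
Step 6: cheapest edge leaving the tree is A G (13); add G.
Vertex order: B, E, A, F, C, D, G. The 7th vertex is G.

G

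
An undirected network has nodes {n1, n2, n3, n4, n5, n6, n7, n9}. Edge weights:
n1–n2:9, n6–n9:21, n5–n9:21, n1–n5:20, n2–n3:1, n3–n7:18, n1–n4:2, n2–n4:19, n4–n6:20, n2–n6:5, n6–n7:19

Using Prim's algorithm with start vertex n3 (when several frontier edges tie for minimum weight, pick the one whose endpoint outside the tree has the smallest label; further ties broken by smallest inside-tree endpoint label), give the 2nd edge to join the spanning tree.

n2-n6

Prim, starting at n3.
Step 1: cheapest edge leaving the tree is n2–n3 (1); add n2.
Step 2: cheapest edge leaving the tree is n2–n6 (5); add n6.
Step 3: cheapest edge leaving the tree is n1–n2 (9); add n1.
Step 4: cheapest edge leaving the tree is n1–n4 (2); add n4.
Step 5: cheapest edge leaving the tree is n3–n7 (18); add n7.
Step 6: cheapest edge leaving the tree is n1–n5 (20); add n5.
Step 7: cheapest edge leaving the tree is n5–n9 (21); add n9.
The 2nd edge added is n2–n6.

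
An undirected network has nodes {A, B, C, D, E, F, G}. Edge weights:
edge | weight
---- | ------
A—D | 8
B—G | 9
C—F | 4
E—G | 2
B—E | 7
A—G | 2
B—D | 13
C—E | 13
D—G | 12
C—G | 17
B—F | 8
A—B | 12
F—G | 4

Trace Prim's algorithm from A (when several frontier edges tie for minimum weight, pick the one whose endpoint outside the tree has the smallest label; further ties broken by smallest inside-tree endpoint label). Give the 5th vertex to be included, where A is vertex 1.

Prim, starting at A.
Step 1: cheapest edge leaving the tree is A—G (2); add G.
Step 2: cheapest edge leaving the tree is E—G (2); add E.
Step 3: cheapest edge leaving the tree is F—G (4); add F.
Step 4: cheapest edge leaving the tree is C—F (4); add C.
Step 5: cheapest edge leaving the tree is B—E (7); add B.
Step 6: cheapest edge leaving the tree is A—D (8); add D.
Vertex order: A, G, E, F, C, B, D. The 5th vertex is C.

C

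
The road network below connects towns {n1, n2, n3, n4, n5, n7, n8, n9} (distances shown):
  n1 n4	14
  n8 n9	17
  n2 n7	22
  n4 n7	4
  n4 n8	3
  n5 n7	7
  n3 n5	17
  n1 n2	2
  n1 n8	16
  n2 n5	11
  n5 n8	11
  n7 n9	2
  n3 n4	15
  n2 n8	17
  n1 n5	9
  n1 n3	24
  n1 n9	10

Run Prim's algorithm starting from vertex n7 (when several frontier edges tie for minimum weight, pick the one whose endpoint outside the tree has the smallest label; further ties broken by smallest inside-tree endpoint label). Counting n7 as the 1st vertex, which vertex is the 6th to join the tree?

n1

Prim's algorithm from n7:
Step 1: cheapest edge leaving the tree is n7 n9 (2); add n9.
Step 2: cheapest edge leaving the tree is n4 n7 (4); add n4.
Step 3: cheapest edge leaving the tree is n4 n8 (3); add n8.
Step 4: cheapest edge leaving the tree is n5 n7 (7); add n5.
Step 5: cheapest edge leaving the tree is n1 n5 (9); add n1.
Step 6: cheapest edge leaving the tree is n1 n2 (2); add n2.
Step 7: cheapest edge leaving the tree is n3 n4 (15); add n3.
Vertex order: n7, n9, n4, n8, n5, n1, n2, n3. The 6th vertex is n1.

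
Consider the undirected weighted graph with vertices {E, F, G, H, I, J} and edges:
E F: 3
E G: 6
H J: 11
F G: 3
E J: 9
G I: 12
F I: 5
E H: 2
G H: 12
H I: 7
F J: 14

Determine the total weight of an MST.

Prim, starting at F.
Step 1: frontier [E F 3, F G 3, F I 5, F J 14] → take E F (3); add E.
Step 2: frontier [E H 2, E G 6, E J 9, F G 3, F I 5, F J 14] → take E H (2); add H.
Step 3: frontier [E G 6, E J 9, F G 3, F I 5, F J 14, H I 7, H J 11, G H 12] → take F G (3); add G.
Step 4: frontier [E J 9, F I 5, F J 14, G I 12, H I 7, H J 11] → take F I (5); add I.
Step 5: frontier [E J 9, F J 14, H J 11] → take E J (9); add J.
MST edges: E F, E H, F G, F I, E J; total weight 3+2+3+5+9 = 22.

22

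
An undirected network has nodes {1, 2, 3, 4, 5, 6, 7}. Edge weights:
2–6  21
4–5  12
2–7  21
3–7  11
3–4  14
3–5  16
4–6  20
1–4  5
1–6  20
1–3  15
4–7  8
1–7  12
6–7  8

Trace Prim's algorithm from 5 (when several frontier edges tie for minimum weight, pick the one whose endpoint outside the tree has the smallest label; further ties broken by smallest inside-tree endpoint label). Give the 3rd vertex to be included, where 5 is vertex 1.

1

Prim, starting at 5.
Step 1: cheapest edge leaving the tree is 4–5 (12); add 4.
Step 2: cheapest edge leaving the tree is 1–4 (5); add 1.
Step 3: cheapest edge leaving the tree is 4–7 (8); add 7.
Step 4: cheapest edge leaving the tree is 6–7 (8); add 6.
Step 5: cheapest edge leaving the tree is 3–7 (11); add 3.
Step 6: cheapest edge leaving the tree is 2–6 (21); add 2.
Vertex order: 5, 4, 1, 7, 6, 3, 2. The 3rd vertex is 1.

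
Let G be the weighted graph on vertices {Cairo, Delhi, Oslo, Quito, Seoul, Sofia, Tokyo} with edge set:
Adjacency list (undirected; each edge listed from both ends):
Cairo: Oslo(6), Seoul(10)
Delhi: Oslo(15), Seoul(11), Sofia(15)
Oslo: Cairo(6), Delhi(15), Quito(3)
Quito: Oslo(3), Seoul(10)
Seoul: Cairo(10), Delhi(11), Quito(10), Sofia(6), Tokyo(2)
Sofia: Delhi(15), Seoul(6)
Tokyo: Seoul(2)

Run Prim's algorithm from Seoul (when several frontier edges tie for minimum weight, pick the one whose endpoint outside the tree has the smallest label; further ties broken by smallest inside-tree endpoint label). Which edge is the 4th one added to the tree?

Cairo-Oslo

Prim's algorithm from Seoul:
Step 1: cheapest edge leaving the tree is Seoul–Tokyo (2); add Tokyo.
Step 2: cheapest edge leaving the tree is Seoul–Sofia (6); add Sofia.
Step 3: cheapest edge leaving the tree is Cairo–Seoul (10); add Cairo.
Step 4: cheapest edge leaving the tree is Cairo–Oslo (6); add Oslo.
Step 5: cheapest edge leaving the tree is Oslo–Quito (3); add Quito.
Step 6: cheapest edge leaving the tree is Delhi–Seoul (11); add Delhi.
The 4th edge added is Cairo–Oslo.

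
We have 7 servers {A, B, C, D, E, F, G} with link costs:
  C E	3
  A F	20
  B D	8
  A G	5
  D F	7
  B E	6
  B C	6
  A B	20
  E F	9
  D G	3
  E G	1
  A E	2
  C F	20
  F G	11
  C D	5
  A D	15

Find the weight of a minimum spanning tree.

Prim, starting at B.
Step 1: cheapest edge leaving the tree is B C (6); add C.
Step 2: cheapest edge leaving the tree is C E (3); add E.
Step 3: cheapest edge leaving the tree is E G (1); add G.
Step 4: cheapest edge leaving the tree is A E (2); add A.
Step 5: cheapest edge leaving the tree is D G (3); add D.
Step 6: cheapest edge leaving the tree is D F (7); add F.
MST edges: B C, C E, E G, A E, D G, D F; total weight 6+3+1+2+3+7 = 22.

22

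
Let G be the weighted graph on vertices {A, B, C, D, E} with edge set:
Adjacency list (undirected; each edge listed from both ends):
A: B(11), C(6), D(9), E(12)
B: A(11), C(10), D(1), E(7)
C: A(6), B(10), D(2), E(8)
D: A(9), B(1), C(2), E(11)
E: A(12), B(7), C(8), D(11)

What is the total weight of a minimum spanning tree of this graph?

16

Prim, starting at B.
Step 1: frontier [B D 1, B E 7, B C 10, A B 11] → take B D (1); add D.
Step 2: frontier [B E 7, B C 10, A B 11, C D 2, A D 9, D E 11] → take C D (2); add C.
Step 3: frontier [B E 7, A B 11, A C 6, C E 8, A D 9, D E 11] → take A C (6); add A.
Step 4: frontier [A E 12, B E 7, C E 8, D E 11] → take B E (7); add E.
MST edges: B D, C D, A C, B E; total weight 1+2+6+7 = 16.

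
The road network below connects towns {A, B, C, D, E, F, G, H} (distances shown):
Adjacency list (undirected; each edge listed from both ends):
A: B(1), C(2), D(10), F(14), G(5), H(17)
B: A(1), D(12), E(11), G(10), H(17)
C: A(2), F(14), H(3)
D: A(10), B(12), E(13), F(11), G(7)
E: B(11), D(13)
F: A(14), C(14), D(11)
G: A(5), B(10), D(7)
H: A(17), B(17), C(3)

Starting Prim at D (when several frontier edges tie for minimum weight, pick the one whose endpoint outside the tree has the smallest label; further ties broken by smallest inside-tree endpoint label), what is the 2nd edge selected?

A-G

Prim, starting at D.
Step 1: cheapest edge leaving the tree is D—G (7); add G.
Step 2: cheapest edge leaving the tree is A—G (5); add A.
Step 3: cheapest edge leaving the tree is A—B (1); add B.
Step 4: cheapest edge leaving the tree is A—C (2); add C.
Step 5: cheapest edge leaving the tree is C—H (3); add H.
Step 6: cheapest edge leaving the tree is B—E (11); add E.
Step 7: cheapest edge leaving the tree is D—F (11); add F.
The 2nd edge added is A—G.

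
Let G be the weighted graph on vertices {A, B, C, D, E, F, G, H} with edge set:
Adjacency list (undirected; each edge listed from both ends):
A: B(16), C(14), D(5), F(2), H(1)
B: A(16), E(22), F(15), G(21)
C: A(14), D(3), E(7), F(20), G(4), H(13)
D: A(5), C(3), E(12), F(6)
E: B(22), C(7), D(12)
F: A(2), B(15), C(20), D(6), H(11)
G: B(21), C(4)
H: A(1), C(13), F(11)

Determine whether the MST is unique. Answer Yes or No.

Yes

Kruskal: consider edges lightest-first.
A H (1): add — endpoints in different components.
A F (2): add — endpoints in different components.
C D (3): add — endpoints in different components.
C G (4): add — endpoints in different components.
A D (5): add — endpoints in different components.
D F (6): skip — D and F already connected.
C E (7): add — endpoints in different components.
F H (11): skip — F and H already connected.
D E (12): skip — D and E already connected.
C H (13): skip — C and H already connected.
A C (14): skip — A and C already connected.
B F (15): add — endpoints in different components.
Every non-tree edge has weight strictly greater than the heaviest edge on the tree path between its endpoints, so the MST is unique.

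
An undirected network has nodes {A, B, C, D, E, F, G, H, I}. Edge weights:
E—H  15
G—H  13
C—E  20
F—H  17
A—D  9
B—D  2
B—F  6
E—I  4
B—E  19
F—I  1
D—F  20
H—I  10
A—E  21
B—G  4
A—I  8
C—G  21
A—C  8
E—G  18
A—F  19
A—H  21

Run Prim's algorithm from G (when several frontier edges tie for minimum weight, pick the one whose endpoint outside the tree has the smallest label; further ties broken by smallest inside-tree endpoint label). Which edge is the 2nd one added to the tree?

Prim's algorithm from G:
Step 1: cheapest edge leaving the tree is B—G (4); add B.
Step 2: cheapest edge leaving the tree is B—D (2); add D.
Step 3: cheapest edge leaving the tree is B—F (6); add F.
Step 4: cheapest edge leaving the tree is F—I (1); add I.
Step 5: cheapest edge leaving the tree is E—I (4); add E.
Step 6: cheapest edge leaving the tree is A—I (8); add A.
Step 7: cheapest edge leaving the tree is A—C (8); add C.
Step 8: cheapest edge leaving the tree is H—I (10); add H.
The 2nd edge added is B—D.

B-D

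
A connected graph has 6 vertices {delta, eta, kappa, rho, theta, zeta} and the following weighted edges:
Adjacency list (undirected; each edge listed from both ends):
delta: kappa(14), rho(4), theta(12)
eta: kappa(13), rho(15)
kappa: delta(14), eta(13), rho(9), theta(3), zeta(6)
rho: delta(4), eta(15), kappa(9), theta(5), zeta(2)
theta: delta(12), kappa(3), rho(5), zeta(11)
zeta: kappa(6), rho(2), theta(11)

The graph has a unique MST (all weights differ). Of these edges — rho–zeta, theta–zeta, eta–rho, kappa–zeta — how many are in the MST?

Kruskal's algorithm — process edges by increasing weight (ties by edge label):
rho–zeta (2): add — endpoints in different components.
kappa–theta (3): add — endpoints in different components.
delta–rho (4): add — endpoints in different components.
rho–theta (5): add — endpoints in different components.
kappa–zeta (6): skip — kappa and zeta already connected.
kappa–rho (9): skip — rho and kappa already connected.
theta–zeta (11): skip — theta and zeta already connected.
delta–theta (12): skip — theta and delta already connected.
eta–kappa (13): add — endpoints in different components.
MST edge set: {rho–zeta, kappa–theta, delta–rho, rho–theta, eta–kappa}.
Of the listed edges, {rho–zeta} are in the MST → 1.

1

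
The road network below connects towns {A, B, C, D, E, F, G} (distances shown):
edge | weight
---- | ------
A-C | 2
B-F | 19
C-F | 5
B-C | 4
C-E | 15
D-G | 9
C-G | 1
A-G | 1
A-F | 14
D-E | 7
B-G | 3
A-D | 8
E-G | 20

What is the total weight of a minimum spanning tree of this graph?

25

Prim's algorithm from F:
Step 1: frontier [C-F 5, A-F 14, B-F 19] → take C-F (5); add C.
Step 2: frontier [C-G 1, A-C 2, B-C 4, C-E 15, A-F 14, B-F 19] → take C-G (1); add G.
Step 3: frontier [A-C 2, B-C 4, C-E 15, A-F 14, B-F 19, A-G 1, B-G 3, D-G 9, E-G 20] → take A-G (1); add A.
Step 4: frontier [A-D 8, B-C 4, C-E 15, B-F 19, B-G 3, D-G 9, E-G 20] → take B-G (3); add B.
Step 5: frontier [A-D 8, C-E 15, D-G 9, E-G 20] → take A-D (8); add D.
Step 6: frontier [C-E 15, D-E 7, E-G 20] → take D-E (7); add E.
MST edges: C-F, C-G, A-G, B-G, A-D, D-E; total weight 5+1+1+3+8+7 = 25.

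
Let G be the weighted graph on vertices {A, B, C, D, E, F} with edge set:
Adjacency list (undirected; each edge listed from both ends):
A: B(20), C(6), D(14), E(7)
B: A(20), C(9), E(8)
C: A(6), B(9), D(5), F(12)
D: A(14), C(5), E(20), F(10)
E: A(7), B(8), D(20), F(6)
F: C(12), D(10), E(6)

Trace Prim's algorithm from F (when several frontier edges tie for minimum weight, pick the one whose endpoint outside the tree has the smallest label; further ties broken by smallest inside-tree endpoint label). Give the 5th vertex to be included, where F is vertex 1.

D

Prim, starting at F.
Step 1: cheapest edge leaving the tree is E-F (6); add E.
Step 2: cheapest edge leaving the tree is A-E (7); add A.
Step 3: cheapest edge leaving the tree is A-C (6); add C.
Step 4: cheapest edge leaving the tree is C-D (5); add D.
Step 5: cheapest edge leaving the tree is B-E (8); add B.
Vertex order: F, E, A, C, D, B. The 5th vertex is D.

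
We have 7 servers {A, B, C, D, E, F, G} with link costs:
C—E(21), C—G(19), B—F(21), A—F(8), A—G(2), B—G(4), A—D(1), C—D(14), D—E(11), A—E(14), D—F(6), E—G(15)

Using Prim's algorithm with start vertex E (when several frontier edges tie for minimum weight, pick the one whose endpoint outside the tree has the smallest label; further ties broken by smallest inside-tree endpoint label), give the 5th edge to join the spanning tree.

D-F

Prim, starting at E.
Step 1: frontier [D—E 11, A—E 14, E—G 15, C—E 21] → take D—E (11); add D.
Step 2: frontier [A—D 1, D—F 6, C—D 14, A—E 14, E—G 15, C—E 21] → take A—D (1); add A.
Step 3: frontier [A—G 2, A—F 8, D—F 6, C—D 14, E—G 15, C—E 21] → take A—G (2); add G.
Step 4: frontier [A—F 8, D—F 6, C—D 14, C—E 21, B—G 4, C—G 19] → take B—G (4); add B.
Step 5: frontier [A—F 8, B—F 21, D—F 6, C—D 14, C—E 21, C—G 19] → take D—F (6); add F.
Step 6: frontier [C—D 14, C—E 21, C—G 19] → take C—D (14); add C.
The 5th edge added is D—F.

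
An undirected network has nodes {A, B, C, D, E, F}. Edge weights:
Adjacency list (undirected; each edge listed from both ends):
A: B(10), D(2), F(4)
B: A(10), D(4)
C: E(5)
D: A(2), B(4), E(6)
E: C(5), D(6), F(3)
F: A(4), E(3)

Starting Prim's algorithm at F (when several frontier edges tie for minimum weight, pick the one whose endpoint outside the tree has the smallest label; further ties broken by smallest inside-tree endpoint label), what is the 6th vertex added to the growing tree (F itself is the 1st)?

C

Prim's algorithm from F:
Step 1: cheapest edge leaving the tree is E-F (3); add E.
Step 2: cheapest edge leaving the tree is A-F (4); add A.
Step 3: cheapest edge leaving the tree is A-D (2); add D.
Step 4: cheapest edge leaving the tree is B-D (4); add B.
Step 5: cheapest edge leaving the tree is C-E (5); add C.
Vertex order: F, E, A, D, B, C. The 6th vertex is C.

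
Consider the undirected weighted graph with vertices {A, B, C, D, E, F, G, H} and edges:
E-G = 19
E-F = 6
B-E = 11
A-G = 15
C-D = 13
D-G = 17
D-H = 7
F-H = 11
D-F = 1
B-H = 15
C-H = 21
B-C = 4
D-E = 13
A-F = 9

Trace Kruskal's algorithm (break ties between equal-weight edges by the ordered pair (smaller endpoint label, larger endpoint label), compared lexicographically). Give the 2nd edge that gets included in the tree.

Sort edges by weight, then run Kruskal:
D-F (1): add — endpoints in different components.
B-C (4): add — endpoints in different components.
E-F (6): add — endpoints in different components.
D-H (7): add — endpoints in different components.
A-F (9): add — endpoints in different components.
B-E (11): add — endpoints in different components.
F-H (11): skip — F and H already connected.
C-D (13): skip — C and D already connected.
D-E (13): skip — D and E already connected.
A-G (15): add — endpoints in different components.
The 2nd edge added is B-C.

B-C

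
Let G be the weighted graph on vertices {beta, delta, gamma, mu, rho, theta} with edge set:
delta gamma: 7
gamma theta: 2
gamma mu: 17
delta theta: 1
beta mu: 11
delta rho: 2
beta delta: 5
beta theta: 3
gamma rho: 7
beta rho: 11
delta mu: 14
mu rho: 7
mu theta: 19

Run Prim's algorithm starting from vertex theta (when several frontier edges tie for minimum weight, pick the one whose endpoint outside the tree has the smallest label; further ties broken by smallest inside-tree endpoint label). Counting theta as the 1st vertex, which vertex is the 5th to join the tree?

beta

Grow the tree from theta using Prim:
Step 1: frontier [delta theta 1, gamma theta 2, beta theta 3, mu theta 19] → take delta theta (1); add delta.
Step 2: frontier [delta rho 2, beta delta 5, delta gamma 7, delta mu 14, gamma theta 2, beta theta 3, mu theta 19] → take gamma theta (2); add gamma.
Step 3: frontier [delta rho 2, beta delta 5, delta mu 14, gamma rho 7, gamma mu 17, beta theta 3, mu theta 19] → take delta rho (2); add rho.
Step 4: frontier [beta delta 5, delta mu 14, gamma mu 17, mu rho 7, beta rho 11, beta theta 3, mu theta 19] → take beta theta (3); add beta.
Step 5: frontier [beta mu 11, delta mu 14, gamma mu 17, mu rho 7, mu theta 19] → take mu rho (7); add mu.
Vertex order: theta, delta, gamma, rho, beta, mu. The 5th vertex is beta.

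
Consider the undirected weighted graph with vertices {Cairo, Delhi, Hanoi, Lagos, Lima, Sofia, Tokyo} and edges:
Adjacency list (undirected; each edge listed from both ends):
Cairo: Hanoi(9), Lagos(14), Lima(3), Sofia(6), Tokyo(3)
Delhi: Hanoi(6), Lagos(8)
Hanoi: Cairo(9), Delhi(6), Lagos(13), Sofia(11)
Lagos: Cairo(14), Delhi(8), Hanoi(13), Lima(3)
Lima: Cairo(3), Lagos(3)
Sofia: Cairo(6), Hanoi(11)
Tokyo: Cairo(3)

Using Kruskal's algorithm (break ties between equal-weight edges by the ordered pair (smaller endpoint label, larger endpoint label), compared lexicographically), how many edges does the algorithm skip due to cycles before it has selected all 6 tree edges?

0

Kruskal: consider edges lightest-first.
Cairo Lima (3): add — endpoints in different components.
Cairo Tokyo (3): add — endpoints in different components.
Lagos Lima (3): add — endpoints in different components.
Cairo Sofia (6): add — endpoints in different components.
Delhi Hanoi (6): add — endpoints in different components.
Delhi Lagos (8): add — endpoints in different components.
Edges rejected before the tree was complete: 0.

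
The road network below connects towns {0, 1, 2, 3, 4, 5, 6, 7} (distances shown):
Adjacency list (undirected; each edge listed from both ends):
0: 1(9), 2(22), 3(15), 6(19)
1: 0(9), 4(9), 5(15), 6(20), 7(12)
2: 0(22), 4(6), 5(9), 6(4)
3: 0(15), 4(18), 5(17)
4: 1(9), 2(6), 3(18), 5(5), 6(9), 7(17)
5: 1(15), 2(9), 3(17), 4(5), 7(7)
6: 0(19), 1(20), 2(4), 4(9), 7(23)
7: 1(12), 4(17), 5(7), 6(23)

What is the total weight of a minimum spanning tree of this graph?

55

Grow the tree from 4 using Prim:
Step 1: cheapest edge leaving the tree is 4 5 (5); add 5.
Step 2: cheapest edge leaving the tree is 2 4 (6); add 2.
Step 3: cheapest edge leaving the tree is 2 6 (4); add 6.
Step 4: cheapest edge leaving the tree is 5 7 (7); add 7.
Step 5: cheapest edge leaving the tree is 1 4 (9); add 1.
Step 6: cheapest edge leaving the tree is 0 1 (9); add 0.
Step 7: cheapest edge leaving the tree is 0 3 (15); add 3.
MST edges: 4 5, 2 4, 2 6, 5 7, 1 4, 0 1, 0 3; total weight 5+6+4+7+9+9+15 = 55.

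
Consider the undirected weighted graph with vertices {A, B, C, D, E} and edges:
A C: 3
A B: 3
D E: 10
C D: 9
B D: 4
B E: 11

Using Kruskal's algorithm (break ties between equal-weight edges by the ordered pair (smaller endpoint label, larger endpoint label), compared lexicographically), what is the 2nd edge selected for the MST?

Kruskal's algorithm — process edges by increasing weight (ties by edge label):
A B (3): add — endpoints in different components.
A C (3): add — endpoints in different components.
B D (4): add — endpoints in different components.
C D (9): skip — C and D already connected.
D E (10): add — endpoints in different components.
The 2nd edge added is A C.

A-C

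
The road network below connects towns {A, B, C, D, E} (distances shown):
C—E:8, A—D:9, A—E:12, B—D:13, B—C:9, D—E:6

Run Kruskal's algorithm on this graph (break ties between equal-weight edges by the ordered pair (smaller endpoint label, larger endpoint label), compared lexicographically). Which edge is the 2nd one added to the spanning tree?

C-E

Kruskal: consider edges lightest-first.
D—E (6): add. Components now {A} {B} {C} {D,E}
C—E (8): add. Components now {A} {B} {C,D,E}
A—D (9): add. Components now {A,C,D,E} {B}
B—C (9): add. Components now {A,B,C,D,E}
The 2nd edge added is C—E.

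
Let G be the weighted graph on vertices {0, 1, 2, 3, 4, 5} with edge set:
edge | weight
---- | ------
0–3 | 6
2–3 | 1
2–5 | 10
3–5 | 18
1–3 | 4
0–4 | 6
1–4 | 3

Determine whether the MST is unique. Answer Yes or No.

No

Kruskal: consider edges lightest-first.
2–3 (1): add. Components now {0} {1} {2,3} {4} {5}
1–4 (3): add. Components now {0} {1,4} {2,3} {5}
1–3 (4): add. Components now {0} {1,2,3,4} {5}
0–3 (6): add. Components now {0,1,2,3,4} {5}
0–4 (6): skip — 0 and 4 already connected.
2–5 (10): add. Components now {0,1,2,3,4,5}
Non-tree edge 0–4 has weight 6, equal to the heaviest edge on its tree cycle — swapping gives another MST of the same weight. Not unique.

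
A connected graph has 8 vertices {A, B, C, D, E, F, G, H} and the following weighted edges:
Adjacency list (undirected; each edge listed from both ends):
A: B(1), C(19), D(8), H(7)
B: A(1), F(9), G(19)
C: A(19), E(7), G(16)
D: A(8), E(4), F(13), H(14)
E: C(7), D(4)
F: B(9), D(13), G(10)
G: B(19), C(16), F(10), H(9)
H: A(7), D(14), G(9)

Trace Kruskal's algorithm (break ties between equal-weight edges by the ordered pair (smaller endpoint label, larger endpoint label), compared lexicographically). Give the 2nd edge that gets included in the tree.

Sort edges by weight, then run Kruskal:
A—B (1): add — endpoints in different components.
D—E (4): add — endpoints in different components.
A—H (7): add — endpoints in different components.
C—E (7): add — endpoints in different components.
A—D (8): add — endpoints in different components.
B—F (9): add — endpoints in different components.
G—H (9): add — endpoints in different components.
The 2nd edge added is D—E.

D-E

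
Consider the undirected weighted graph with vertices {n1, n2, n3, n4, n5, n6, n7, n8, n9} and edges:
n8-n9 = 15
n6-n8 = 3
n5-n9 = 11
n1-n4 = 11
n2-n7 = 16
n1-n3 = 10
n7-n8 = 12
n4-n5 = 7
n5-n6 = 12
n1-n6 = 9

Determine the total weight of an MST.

Prim, starting at n2.
Step 1: cheapest edge leaving the tree is n2-n7 (16); add n7.
Step 2: cheapest edge leaving the tree is n7-n8 (12); add n8.
Step 3: cheapest edge leaving the tree is n6-n8 (3); add n6.
Step 4: cheapest edge leaving the tree is n1-n6 (9); add n1.
Step 5: cheapest edge leaving the tree is n1-n3 (10); add n3.
Step 6: cheapest edge leaving the tree is n1-n4 (11); add n4.
Step 7: cheapest edge leaving the tree is n4-n5 (7); add n5.
Step 8: cheapest edge leaving the tree is n5-n9 (11); add n9.
MST edges: n2-n7, n7-n8, n6-n8, n1-n6, n1-n3, n1-n4, n4-n5, n5-n9; total weight 16+12+3+9+10+11+7+11 = 79.

79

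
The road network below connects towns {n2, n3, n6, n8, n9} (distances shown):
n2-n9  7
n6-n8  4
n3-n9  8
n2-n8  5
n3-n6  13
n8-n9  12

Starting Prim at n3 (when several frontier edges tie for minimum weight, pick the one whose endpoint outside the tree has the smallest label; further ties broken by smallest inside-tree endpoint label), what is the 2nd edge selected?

n2-n9

Prim's algorithm from n3:
Step 1: frontier [n3-n9 8, n3-n6 13] → take n3-n9 (8); add n9.
Step 2: frontier [n3-n6 13, n2-n9 7, n8-n9 12] → take n2-n9 (7); add n2.
Step 3: frontier [n2-n8 5, n3-n6 13, n8-n9 12] → take n2-n8 (5); add n8.
Step 4: frontier [n3-n6 13, n6-n8 4] → take n6-n8 (4); add n6.
The 2nd edge added is n2-n9.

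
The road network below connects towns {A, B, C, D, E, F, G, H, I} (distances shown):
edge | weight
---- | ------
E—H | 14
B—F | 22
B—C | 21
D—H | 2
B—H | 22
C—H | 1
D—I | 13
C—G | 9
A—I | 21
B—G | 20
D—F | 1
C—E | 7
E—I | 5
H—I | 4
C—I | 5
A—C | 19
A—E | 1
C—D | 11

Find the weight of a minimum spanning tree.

Kruskal's algorithm — process edges by increasing weight (ties by edge label):
A—E (1): add — endpoints in different components.
C—H (1): add — endpoints in different components.
D—F (1): add — endpoints in different components.
D—H (2): add — endpoints in different components.
H—I (4): add — endpoints in different components.
C—I (5): skip — C and I already connected.
E—I (5): add — endpoints in different components.
C—E (7): skip — C and E already connected.
C—G (9): add — endpoints in different components.
C—D (11): skip — C and D already connected.
D—I (13): skip — D and I already connected.
E—H (14): skip — E and H already connected.
A—C (19): skip — A and C already connected.
B—G (20): add — endpoints in different components.
MST edges: A—E, C—H, D—F, D—H, H—I, E—I, C—G, B—G; total weight 1+1+1+2+4+5+9+20 = 43.

43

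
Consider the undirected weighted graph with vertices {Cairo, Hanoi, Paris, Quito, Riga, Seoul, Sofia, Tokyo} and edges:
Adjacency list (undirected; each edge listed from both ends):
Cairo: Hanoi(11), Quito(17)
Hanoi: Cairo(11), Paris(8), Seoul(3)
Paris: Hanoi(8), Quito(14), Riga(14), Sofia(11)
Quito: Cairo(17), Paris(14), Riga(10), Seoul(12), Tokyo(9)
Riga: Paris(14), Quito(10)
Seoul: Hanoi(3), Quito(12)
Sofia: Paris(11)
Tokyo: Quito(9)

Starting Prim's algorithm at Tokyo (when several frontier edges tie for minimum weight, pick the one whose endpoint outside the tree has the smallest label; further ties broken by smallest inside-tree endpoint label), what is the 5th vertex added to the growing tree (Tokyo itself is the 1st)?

Hanoi

Prim, starting at Tokyo.
Step 1: cheapest edge leaving the tree is Quito-Tokyo (9); add Quito.
Step 2: cheapest edge leaving the tree is Quito-Riga (10); add Riga.
Step 3: cheapest edge leaving the tree is Quito-Seoul (12); add Seoul.
Step 4: cheapest edge leaving the tree is Hanoi-Seoul (3); add Hanoi.
Step 5: cheapest edge leaving the tree is Hanoi-Paris (8); add Paris.
Step 6: cheapest edge leaving the tree is Cairo-Hanoi (11); add Cairo.
Step 7: cheapest edge leaving the tree is Paris-Sofia (11); add Sofia.
Vertex order: Tokyo, Quito, Riga, Seoul, Hanoi, Paris, Cairo, Sofia. The 5th vertex is Hanoi.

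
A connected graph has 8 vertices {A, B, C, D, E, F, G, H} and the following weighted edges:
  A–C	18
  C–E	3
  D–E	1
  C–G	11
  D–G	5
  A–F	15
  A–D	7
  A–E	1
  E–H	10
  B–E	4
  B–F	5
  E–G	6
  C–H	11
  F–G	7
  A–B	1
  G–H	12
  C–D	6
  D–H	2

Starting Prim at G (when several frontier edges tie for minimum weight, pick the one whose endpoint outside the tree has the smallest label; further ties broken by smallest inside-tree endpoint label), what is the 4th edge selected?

Prim, starting at G.
Step 1: cheapest edge leaving the tree is D–G (5); add D.
Step 2: cheapest edge leaving the tree is D–E (1); add E.
Step 3: cheapest edge leaving the tree is A–E (1); add A.
Step 4: cheapest edge leaving the tree is A–B (1); add B.
Step 5: cheapest edge leaving the tree is D–H (2); add H.
Step 6: cheapest edge leaving the tree is C–E (3); add C.
Step 7: cheapest edge leaving the tree is B–F (5); add F.
The 4th edge added is A–B.

A-B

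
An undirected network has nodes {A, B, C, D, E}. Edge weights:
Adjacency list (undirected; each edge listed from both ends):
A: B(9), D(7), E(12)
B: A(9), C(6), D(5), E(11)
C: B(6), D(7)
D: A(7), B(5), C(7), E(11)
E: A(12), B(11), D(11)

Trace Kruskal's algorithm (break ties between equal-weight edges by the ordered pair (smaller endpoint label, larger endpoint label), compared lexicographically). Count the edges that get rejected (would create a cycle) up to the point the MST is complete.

2

Sort edges by weight, then run Kruskal:
B—D (5): add — endpoints in different components.
B—C (6): add — endpoints in different components.
A—D (7): add — endpoints in different components.
C—D (7): skip — C and D already connected.
A—B (9): skip — A and B already connected.
B—E (11): add — endpoints in different components.
Edges rejected before the tree was complete: 2.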